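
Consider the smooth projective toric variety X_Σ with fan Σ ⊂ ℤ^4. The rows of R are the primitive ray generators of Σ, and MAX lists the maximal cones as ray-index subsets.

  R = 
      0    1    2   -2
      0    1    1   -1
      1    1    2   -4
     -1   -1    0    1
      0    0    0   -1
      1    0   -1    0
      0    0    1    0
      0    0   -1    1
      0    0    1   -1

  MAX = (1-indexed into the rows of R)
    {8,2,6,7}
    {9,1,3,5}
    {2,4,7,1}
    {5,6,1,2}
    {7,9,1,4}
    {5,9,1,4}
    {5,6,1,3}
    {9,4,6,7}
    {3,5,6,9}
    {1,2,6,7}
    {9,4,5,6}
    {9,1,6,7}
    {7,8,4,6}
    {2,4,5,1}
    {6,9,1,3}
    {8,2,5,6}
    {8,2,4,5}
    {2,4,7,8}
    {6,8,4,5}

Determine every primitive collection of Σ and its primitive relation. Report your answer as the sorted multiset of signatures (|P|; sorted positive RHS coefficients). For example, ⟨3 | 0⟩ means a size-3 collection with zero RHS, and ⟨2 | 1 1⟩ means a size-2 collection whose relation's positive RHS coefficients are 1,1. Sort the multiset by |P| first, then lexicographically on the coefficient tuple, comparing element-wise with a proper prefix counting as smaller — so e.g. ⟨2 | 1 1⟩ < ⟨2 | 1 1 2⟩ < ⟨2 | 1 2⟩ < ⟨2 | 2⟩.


Σ has 11 primitive collections:

  • {8,9}:  v_{8} + v_{9} = 0 ; sig = ⟨2 | 0⟩
  • {1,8}:  v_{1} + v_{8} = v_{2} ; sig = ⟨2 | 1⟩
  • {2,9}:  v_{2} + v_{9} = v_{1} ; sig = ⟨2 | 1⟩
  • {5,7}:  v_{5} + v_{7} = v_{9} ; sig = ⟨2 | 1⟩
  • {3,8}:  v_{3} + v_{8} = v_{1} + v_{5} + v_{6} ; sig = ⟨2 | 1 1 1⟩
  • {2,3}:  v_{2} + v_{3} = 2·v_{1} + v_{5} + v_{6} ; sig = ⟨2 | 1 1 2⟩
  • {3,7}:  v_{3} + v_{7} = v_{1} + v_{6} + 2·v_{9} ; sig = ⟨2 | 1 1 2⟩
  • {3,4}:  v_{3} + v_{4} = v_{5} + 2·v_{9} ; sig = ⟨2 | 1 2⟩
  • {2,4,6}:  v_{2} + v_{4} + v_{6} = 0 ; sig = ⟨3 | 0⟩
  • {1,4,6}:  v_{1} + v_{4} + v_{6} = v_{9} ; sig = ⟨3 | 1⟩
  • {1,5,6,9}:  v_{1} + v_{5} + v_{6} + v_{9} = v_{3} ; sig = ⟨4 | 1⟩

so the primitive-relation signature multiset is
    |P|=2: 8 collections, coeffs (), (1), (1), (1), (1,1,1), (1,1,2), (1,1,2), (1,2)
    |P|=3: 2 collections, coeffs (), (1)
    |P|=4: 1 collection, coeffs (1)


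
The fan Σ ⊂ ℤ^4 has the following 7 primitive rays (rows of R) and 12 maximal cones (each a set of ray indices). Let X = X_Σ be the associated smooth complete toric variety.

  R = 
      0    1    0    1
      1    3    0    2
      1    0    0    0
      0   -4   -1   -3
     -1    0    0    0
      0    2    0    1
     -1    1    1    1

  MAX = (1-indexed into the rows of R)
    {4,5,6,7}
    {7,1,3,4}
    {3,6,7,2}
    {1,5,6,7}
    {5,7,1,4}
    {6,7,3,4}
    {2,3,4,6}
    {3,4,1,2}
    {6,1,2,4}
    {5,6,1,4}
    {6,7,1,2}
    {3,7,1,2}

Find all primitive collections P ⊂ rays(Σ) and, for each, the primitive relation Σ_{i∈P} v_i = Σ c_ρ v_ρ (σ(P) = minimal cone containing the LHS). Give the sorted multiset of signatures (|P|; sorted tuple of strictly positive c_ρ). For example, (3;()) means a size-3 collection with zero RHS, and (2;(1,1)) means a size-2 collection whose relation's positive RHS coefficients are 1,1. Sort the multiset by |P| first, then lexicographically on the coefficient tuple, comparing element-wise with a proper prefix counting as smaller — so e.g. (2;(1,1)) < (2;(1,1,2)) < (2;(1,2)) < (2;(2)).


Primitive collections (5):

  P={3,5}:  v_{3} + v_{5} = 0  ⇒ sig = (2;())
  P={2,5}:  v_{2} + v_{5} = v_{1} + v_{6}  ⇒ sig = (2;(1,1))
  P={2,4,7}:  v_{2} + v_{4} + v_{7} = 0  ⇒ sig = (3;())
  P={1,3,6}:  v_{1} + v_{3} + v_{6} = v_{2}  ⇒ sig = (3;(1))
  P={1,4,6,7}:  v_{1} + v_{4} + v_{6} + v_{7} = v_{5}  ⇒ sig = (4;(1))

Signatures (|P|; sorted positive RHS coefficients), sorted:
[(2;()), (2;(1,1)), (3;()), (3;(1)), (4;(1))]


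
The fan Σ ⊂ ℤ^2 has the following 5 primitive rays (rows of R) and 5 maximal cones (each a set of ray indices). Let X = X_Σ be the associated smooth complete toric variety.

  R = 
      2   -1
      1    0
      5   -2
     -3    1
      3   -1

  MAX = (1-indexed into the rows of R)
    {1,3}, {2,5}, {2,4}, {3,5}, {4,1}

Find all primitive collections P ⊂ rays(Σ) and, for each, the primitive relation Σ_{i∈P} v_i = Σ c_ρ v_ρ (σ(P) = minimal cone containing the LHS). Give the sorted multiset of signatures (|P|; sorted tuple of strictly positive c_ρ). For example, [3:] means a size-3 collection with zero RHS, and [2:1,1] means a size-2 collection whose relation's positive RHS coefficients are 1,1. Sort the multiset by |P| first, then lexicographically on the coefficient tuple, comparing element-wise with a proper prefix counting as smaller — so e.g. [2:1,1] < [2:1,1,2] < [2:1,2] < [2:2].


5 minimal non-faces of Δ(Σ) (on 5 rays):

  P = {4,5}:  v_{4} + v_{5} = 0  →  sig = [2:]
  P = {1,2}:  v_{1} + v_{2} = v_{5}  →  sig = [2:1]
  P = {1,5}:  v_{1} + v_{5} = v_{3}  →  sig = [2:1]
  P = {3,4}:  v_{3} + v_{4} = v_{1}  →  sig = [2:1]
  P = {2,3}:  v_{2} + v_{3} = 2·v_{5}  →  sig = [2:2]

Signatures (|P|; sorted positive RHS coefficients), sorted:
{ [2:],  [2:1] ×3,  [2:2] }


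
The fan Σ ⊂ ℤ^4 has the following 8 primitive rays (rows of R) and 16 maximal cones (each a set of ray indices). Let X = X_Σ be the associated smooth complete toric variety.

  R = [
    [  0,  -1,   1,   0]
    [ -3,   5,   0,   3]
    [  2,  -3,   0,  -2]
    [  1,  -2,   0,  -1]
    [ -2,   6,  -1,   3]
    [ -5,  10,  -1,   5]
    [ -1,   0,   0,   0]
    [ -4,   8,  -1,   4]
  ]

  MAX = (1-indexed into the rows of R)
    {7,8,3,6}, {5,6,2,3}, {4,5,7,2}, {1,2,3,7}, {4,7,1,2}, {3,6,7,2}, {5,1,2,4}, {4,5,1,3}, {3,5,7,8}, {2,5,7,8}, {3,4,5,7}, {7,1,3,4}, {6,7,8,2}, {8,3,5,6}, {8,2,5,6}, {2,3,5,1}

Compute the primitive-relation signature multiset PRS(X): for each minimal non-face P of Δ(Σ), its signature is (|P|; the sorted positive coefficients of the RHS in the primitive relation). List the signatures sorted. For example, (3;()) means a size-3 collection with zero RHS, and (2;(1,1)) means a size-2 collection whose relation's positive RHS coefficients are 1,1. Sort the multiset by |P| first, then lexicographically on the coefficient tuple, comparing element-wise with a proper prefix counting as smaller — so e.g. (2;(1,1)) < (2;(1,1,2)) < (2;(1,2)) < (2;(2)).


|primitive collections| = 9. Relations:

  {4,6}:  v_{4} + v_{6} = v_{8}  ⇒ sig = (2;(1))
  {4,8}:  v_{4} + v_{8} = v_{5} + v_{7}  ⇒ sig = (2;(1,1))
  {1,8}:  v_{1} + v_{8} = 2·v_{2} + v_{3}  ⇒ sig = (2;(1,2))
  {1,6}:  v_{1} + v_{6} = 3·v_{2} + 2·v_{3}  ⇒ sig = (2;(2,3))
  {2,3,4}:  v_{2} + v_{3} + v_{4} = 0  ⇒ sig = (3;())
  {1,5,7}:  v_{1} + v_{5} + v_{7} = v_{2}  ⇒ sig = (3;(1))
  {2,3,8}:  v_{2} + v_{3} + v_{8} = v_{6}  ⇒ sig = (3;(1))
  {5,6,7}:  v_{5} + v_{6} + v_{7} = 2·v_{8}  ⇒ sig = (3;(2))
  {2,3,5,7}:  v_{2} + v_{3} + v_{5} + v_{7} = v_{8}  ⇒ sig = (4;(1))

Signatures (|P|; sorted positive RHS coefficients), sorted:
    (2;(1))
    (2;(1,1))
    (2;(1,2))
    (2;(2,3))
    (3;())
    (3;(1))
    (3;(1))
    (3;(2))
    (4;(1))


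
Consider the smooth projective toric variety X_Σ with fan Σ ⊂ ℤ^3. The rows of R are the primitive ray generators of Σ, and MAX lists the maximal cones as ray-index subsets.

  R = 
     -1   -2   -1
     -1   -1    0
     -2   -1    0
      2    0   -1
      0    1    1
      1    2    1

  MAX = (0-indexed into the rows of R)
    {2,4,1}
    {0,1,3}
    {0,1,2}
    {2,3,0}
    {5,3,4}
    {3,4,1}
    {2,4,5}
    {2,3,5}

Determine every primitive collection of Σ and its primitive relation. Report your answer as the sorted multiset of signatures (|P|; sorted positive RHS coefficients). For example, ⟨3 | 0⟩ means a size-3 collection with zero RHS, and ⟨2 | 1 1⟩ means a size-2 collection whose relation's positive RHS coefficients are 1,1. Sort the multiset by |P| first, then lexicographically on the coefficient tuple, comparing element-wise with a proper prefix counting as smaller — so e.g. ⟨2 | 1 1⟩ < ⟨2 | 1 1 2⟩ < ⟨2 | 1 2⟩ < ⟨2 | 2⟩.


Minimal non-faces — 5 found among 6 rays, 8 max cones:

  P={0,5}:  v_{0} + v_{5} = 0 ; sig = ⟨2 | 0⟩
  P={0,4}:  v_{0} + v_{4} = v_{1} ; sig = ⟨2 | 1⟩
  P={1,5}:  v_{1} + v_{5} = v_{4} ; sig = ⟨2 | 1⟩
  P={2,3,4}:  v_{2} + v_{3} + v_{4} = 0 ; sig = ⟨3 | 0⟩
  P={1,2,3}:  v_{1} + v_{2} + v_{3} = v_{0} ; sig = ⟨3 | 1⟩

so the primitive-relation signature multiset is
    |P|=2: 3 collections, coeffs (), (1), (1)
    |P|=3: 2 collections, coeffs (), (1)


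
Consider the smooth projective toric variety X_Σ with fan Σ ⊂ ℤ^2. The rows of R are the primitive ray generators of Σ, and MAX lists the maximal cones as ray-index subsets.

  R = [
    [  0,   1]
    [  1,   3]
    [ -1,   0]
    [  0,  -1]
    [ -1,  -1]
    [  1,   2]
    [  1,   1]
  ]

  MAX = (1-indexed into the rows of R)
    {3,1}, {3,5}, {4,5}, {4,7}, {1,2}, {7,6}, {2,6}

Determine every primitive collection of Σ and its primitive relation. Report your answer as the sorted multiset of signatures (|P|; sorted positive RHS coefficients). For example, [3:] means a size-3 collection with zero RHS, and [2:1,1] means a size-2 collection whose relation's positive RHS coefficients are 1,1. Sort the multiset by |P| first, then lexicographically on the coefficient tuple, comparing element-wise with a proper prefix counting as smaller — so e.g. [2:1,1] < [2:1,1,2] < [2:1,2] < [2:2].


Primitive collections (14):

  • {1,4}:  v_{1} + v_{4} = 0 — sig = [2:]
  • {5,7}:  v_{5} + v_{7} = 0 — sig = [2:]
  • {1,5}:  v_{1} + v_{5} = v_{3} — sig = [2:1]
  • {1,6}:  v_{1} + v_{6} = v_{2} — sig = [2:1]
  • {1,7}:  v_{1} + v_{7} = v_{6} — sig = [2:1]
  • {2,4}:  v_{2} + v_{4} = v_{6} — sig = [2:1]
  • {3,4}:  v_{3} + v_{4} = v_{5} — sig = [2:1]
  • {3,7}:  v_{3} + v_{7} = v_{1} — sig = [2:1]
  • {4,6}:  v_{4} + v_{6} = v_{7} — sig = [2:1]
  • {5,6}:  v_{5} + v_{6} = v_{1} — sig = [2:1]
  • {2,5}:  v_{2} + v_{5} = 2·v_{1} — sig = [2:2]
  • {2,7}:  v_{2} + v_{7} = 2·v_{6} — sig = [2:2]
  • {3,6}:  v_{3} + v_{6} = 2·v_{1} — sig = [2:2]
  • {2,3}:  v_{2} + v_{3} = 3·v_{1} — sig = [2:3]

Sorted signature multiset PRS(X):
    [2:]
    [2:]
    [2:1]
    [2:1]
    [2:1]
    [2:1]
    [2:1]
    [2:1]
    [2:1]
    [2:1]
    [2:2]
    [2:2]
    [2:2]
    [2:3]


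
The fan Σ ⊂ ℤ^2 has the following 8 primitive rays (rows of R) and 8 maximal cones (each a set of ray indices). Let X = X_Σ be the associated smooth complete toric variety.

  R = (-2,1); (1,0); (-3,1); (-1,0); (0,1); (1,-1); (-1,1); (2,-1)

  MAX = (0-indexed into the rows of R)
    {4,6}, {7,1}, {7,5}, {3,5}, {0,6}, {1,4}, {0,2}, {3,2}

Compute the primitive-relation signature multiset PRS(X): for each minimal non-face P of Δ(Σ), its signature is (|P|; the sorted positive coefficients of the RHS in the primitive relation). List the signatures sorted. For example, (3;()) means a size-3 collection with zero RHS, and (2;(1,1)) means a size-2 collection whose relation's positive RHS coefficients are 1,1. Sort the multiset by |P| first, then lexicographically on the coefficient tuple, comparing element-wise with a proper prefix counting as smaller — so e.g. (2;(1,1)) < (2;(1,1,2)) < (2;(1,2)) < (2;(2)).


20 collections generate NE(X_Σ); each relation:

  P={0,7}:  v_{0} + v_{7} = 0  ⟹  sig = (2;())
  P={1,3}:  v_{1} + v_{3} = 0  ⟹  sig = (2;())
  P={5,6}:  v_{5} + v_{6} = 0  ⟹  sig = (2;())
  P={0,1}:  v_{0} + v_{1} = v_{6}  ⟹  sig = (2;(1))
  P={0,3}:  v_{0} + v_{3} = v_{2}  ⟹  sig = (2;(1))
  P={0,5}:  v_{0} + v_{5} = v_{3}  ⟹  sig = (2;(1))
  P={1,2}:  v_{1} + v_{2} = v_{0}  ⟹  sig = (2;(1))
  P={1,5}:  v_{1} + v_{5} = v_{7}  ⟹  sig = (2;(1))
  P={1,6}:  v_{1} + v_{6} = v_{4}  ⟹  sig = (2;(1))
  P={2,7}:  v_{2} + v_{7} = v_{3}  ⟹  sig = (2;(1))
  P={3,4}:  v_{3} + v_{4} = v_{6}  ⟹  sig = (2;(1))
  P={3,6}:  v_{3} + v_{6} = v_{0}  ⟹  sig = (2;(1))
  P={3,7}:  v_{3} + v_{7} = v_{5}  ⟹  sig = (2;(1))
  P={4,5}:  v_{4} + v_{5} = v_{1}  ⟹  sig = (2;(1))
  P={6,7}:  v_{6} + v_{7} = v_{1}  ⟹  sig = (2;(1))
  P={2,4}:  v_{2} + v_{4} = v_{0} + v_{6}  ⟹  sig = (2;(1,1))
  P={0,4}:  v_{0} + v_{4} = 2·v_{6}  ⟹  sig = (2;(2))
  P={2,5}:  v_{2} + v_{5} = 2·v_{3}  ⟹  sig = (2;(2))
  P={2,6}:  v_{2} + v_{6} = 2·v_{0}  ⟹  sig = (2;(2))
  P={4,7}:  v_{4} + v_{7} = 2·v_{1}  ⟹  sig = (2;(2))

Sorted signature multiset PRS(X):
    |P|=2: 20 collections, coeffs (), (), (), (1), (1), (1), (1), (1), (1), (1), (1), (1), (1), (1), (1), (1,1), (2), (2), (2), (2)


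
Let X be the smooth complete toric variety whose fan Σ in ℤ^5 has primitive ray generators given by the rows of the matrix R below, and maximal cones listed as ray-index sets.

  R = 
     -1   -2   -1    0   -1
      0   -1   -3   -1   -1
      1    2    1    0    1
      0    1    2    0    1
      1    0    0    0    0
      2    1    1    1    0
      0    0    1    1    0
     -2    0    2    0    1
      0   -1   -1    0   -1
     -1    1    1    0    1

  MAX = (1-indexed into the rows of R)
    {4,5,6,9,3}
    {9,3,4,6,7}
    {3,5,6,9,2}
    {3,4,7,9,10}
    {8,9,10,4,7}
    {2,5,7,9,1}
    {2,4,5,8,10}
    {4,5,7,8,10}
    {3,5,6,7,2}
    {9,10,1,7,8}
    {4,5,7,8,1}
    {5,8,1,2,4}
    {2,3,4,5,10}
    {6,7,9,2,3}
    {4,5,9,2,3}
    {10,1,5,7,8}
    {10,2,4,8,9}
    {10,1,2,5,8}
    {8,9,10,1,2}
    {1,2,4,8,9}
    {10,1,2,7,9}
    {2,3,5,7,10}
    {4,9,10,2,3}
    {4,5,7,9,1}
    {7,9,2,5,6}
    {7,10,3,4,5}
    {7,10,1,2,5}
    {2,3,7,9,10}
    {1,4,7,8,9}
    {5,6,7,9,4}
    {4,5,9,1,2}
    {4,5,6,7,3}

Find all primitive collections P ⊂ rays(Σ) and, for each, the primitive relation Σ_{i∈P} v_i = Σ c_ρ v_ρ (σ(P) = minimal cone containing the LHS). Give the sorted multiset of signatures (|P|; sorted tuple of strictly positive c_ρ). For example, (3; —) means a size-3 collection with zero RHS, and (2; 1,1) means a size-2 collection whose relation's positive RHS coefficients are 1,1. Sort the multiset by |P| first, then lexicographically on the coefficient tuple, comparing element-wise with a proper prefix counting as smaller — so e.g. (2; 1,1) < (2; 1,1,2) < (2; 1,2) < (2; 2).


12 minimal non-faces of Δ(Σ) (on 10 rays):

  • {1,3}:  v_{1} + v_{3} = 0  →  sig = (2; —)
  • {3,8}:  v_{3} + v_{8} = v_{4} + v_{10}  →  sig = (2; 1,1)
  • {6,8}:  v_{6} + v_{8} = v_{4} + v_{7}  →  sig = (2; 1,1)
  • {6,10}:  v_{6} + v_{10} = v_{3} + v_{7}  →  sig = (2; 1,1)
  • {1,6}:  v_{1} + v_{6} = v_{5} + v_{7} + v_{9}  →  sig = (2; 1,1,1)
  • {2,4,7}:  v_{2} + v_{4} + v_{7} = 0  →  sig = (3; —)
  • {5,9,10}:  v_{5} + v_{9} + v_{10} = 0  →  sig = (3; —)
  • {1,4,10}:  v_{1} + v_{4} + v_{10} = v_{8}  →  sig = (3; 1)
  • {2,7,8}:  v_{2} + v_{7} + v_{8} = v_{1} + v_{10}  →  sig = (3; 1,1)
  • {5,8,9}:  v_{5} + v_{8} + v_{9} = v_{1} + v_{4}  →  sig = (3; 1,1)
  • {2,4,6}:  v_{2} + v_{4} + v_{6} = v_{3} + v_{5} + v_{9}  →  sig = (3; 1,1,1)
  • {3,5,7,9}:  v_{3} + v_{5} + v_{7} + v_{9} = v_{6}  →  sig = (4; 1)

Signatures (|P|; sorted positive RHS coefficients), sorted:
[(2; —), (2; 1,1), (2; 1,1), (2; 1,1), (2; 1,1,1), (3; —), (3; —), (3; 1), (3; 1,1), (3; 1,1), (3; 1,1,1), (4; 1)]


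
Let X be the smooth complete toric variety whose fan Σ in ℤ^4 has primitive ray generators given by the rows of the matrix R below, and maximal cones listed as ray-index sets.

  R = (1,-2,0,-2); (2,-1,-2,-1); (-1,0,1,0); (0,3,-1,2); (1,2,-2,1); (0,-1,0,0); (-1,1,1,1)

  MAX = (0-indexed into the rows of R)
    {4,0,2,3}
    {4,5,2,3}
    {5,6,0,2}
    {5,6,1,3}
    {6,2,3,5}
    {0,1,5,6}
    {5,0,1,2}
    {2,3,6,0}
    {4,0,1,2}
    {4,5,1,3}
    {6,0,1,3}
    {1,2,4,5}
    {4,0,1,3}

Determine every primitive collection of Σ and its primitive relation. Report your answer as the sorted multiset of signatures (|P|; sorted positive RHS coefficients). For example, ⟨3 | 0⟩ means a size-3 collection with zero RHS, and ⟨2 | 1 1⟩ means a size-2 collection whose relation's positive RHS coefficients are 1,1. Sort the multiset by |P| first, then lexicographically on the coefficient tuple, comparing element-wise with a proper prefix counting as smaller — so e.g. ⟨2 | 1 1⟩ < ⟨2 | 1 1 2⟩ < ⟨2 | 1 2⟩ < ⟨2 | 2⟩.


|primitive collections| = 5. Relations:

  • {4,6}:  v_{4} + v_{6} = v_{3}  ⇒ sig = ⟨2 | 1⟩
  • {1,2,6}:  v_{1} + v_{2} + v_{6} = 0  ⇒ sig = ⟨3 | 0⟩
  • {0,4,5}:  v_{0} + v_{4} + v_{5} = v_{1}  ⇒ sig = ⟨3 | 1⟩
  • {1,2,3}:  v_{1} + v_{2} + v_{3} = v_{4}  ⇒ sig = ⟨3 | 1⟩
  • {0,3,5}:  v_{0} + v_{3} + v_{5} = v_{1} + v_{6}  ⇒ sig = ⟨3 | 1 1⟩

Sorted signature multiset PRS(X):
    ⟨2 | 1⟩
    ⟨3 | 0⟩
    ⟨3 | 1⟩
    ⟨3 | 1⟩
    ⟨3 | 1 1⟩


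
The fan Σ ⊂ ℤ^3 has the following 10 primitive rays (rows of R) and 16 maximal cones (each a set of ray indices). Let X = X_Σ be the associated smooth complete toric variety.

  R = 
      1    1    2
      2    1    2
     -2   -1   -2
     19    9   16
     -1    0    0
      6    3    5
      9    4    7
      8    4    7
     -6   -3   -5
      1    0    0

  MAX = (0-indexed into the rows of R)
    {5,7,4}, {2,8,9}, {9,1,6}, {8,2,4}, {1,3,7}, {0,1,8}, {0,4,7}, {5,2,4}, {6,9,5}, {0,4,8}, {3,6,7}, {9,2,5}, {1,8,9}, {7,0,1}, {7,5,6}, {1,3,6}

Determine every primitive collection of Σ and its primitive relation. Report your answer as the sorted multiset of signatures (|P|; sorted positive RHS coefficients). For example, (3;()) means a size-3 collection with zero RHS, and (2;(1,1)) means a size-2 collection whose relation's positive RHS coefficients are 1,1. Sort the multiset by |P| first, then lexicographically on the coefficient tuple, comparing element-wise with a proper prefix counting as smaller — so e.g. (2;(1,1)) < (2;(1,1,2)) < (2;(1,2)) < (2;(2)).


Minimal non-faces — 22 found among 10 rays, 16 max cones:

  {1,2}:  v_{1} + v_{2} = 0  →  sig = (2;())
  {4,9}:  v_{4} + v_{9} = 0  →  sig = (2;())
  {5,8}:  v_{5} + v_{8} = 0  →  sig = (2;())
  {0,2}:  v_{0} + v_{2} = v_{4}  →  sig = (2;(1))
  {0,9}:  v_{0} + v_{9} = v_{1}  →  sig = (2;(1))
  {1,4}:  v_{1} + v_{4} = v_{0}  →  sig = (2;(1))
  {1,5}:  v_{1} + v_{5} = v_{7}  →  sig = (2;(1))
  {2,7}:  v_{2} + v_{7} = v_{5}  →  sig = (2;(1))
  {4,6}:  v_{4} + v_{6} = v_{7}  →  sig = (2;(1))
  {7,8}:  v_{7} + v_{8} = v_{1}  →  sig = (2;(1))
  {7,9}:  v_{7} + v_{9} = v_{6}  →  sig = (2;(1))
  {0,5}:  v_{0} + v_{5} = v_{4} + v_{7}  →  sig = (2;(1,1))
  {0,6}:  v_{0} + v_{6} = v_{1} + v_{7}  →  sig = (2;(1,1))
  {2,3}:  v_{2} + v_{3} = v_{6} + v_{7}  →  sig = (2;(1,1))
  {2,6}:  v_{2} + v_{6} = v_{5} + v_{9}  →  sig = (2;(1,1))
  {6,8}:  v_{6} + v_{8} = v_{1} + v_{9}  →  sig = (2;(1,1))
  {3,4}:  v_{3} + v_{4} = v_{1} + 2·v_{7}  →  sig = (2;(1,2))
  {3,5}:  v_{3} + v_{5} = v_{6} + 2·v_{7}  →  sig = (2;(1,2))
  {3,8}:  v_{3} + v_{8} = 2·v_{1} + v_{6}  →  sig = (2;(1,2))
  {3,9}:  v_{3} + v_{9} = v_{1} + 2·v_{6}  →  sig = (2;(1,2))
  {0,3}:  v_{0} + v_{3} = 2·v_{1} + 2·v_{7}  →  sig = (2;(2,2))
  {1,6,7}:  v_{1} + v_{6} + v_{7} = v_{3}  →  sig = (3;(1))

Signatures (|P|; sorted positive RHS coefficients), sorted:
    |P|=2: 21 collections, coeffs (), (), (), (1), (1), (1), (1), (1), (1), (1), (1), (1,1), (1,1), (1,1), (1,1), (1,1), (1,2), (1,2), (1,2), (1,2), (2,2)
    |P|=3: 1 collection, coeffs (1)


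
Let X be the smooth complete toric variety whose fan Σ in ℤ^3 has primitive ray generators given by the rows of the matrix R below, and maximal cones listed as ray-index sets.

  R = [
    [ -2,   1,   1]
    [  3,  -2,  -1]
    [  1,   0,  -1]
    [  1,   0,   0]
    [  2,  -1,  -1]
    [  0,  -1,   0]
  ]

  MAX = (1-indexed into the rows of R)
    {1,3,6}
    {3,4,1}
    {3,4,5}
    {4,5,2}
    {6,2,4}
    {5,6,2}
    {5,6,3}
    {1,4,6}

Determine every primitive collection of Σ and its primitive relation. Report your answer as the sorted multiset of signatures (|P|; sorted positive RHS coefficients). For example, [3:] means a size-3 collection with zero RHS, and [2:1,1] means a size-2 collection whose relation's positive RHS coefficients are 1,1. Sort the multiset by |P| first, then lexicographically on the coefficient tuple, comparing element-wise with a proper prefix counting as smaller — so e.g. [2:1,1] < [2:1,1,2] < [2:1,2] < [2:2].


Minimal non-faces — 5 found among 6 rays, 8 max cones:

  {1,5}:  v_{1} + v_{5} = 0  so sig = [2:]
  {1,2}:  v_{1} + v_{2} = v_{4} + v_{6}  so sig = [2:1,1]
  {2,3}:  v_{2} + v_{3} = 2·v_{5}  so sig = [2:2]
  {3,4,6}:  v_{3} + v_{4} + v_{6} = v_{5}  so sig = [3:1]
  {4,5,6}:  v_{4} + v_{5} + v_{6} = v_{2}  so sig = [3:1]

Signatures (|P|; sorted positive RHS coefficients), sorted:
    [2:]
    [2:1,1]
    [2:2]
    [3:1]
    [3:1]


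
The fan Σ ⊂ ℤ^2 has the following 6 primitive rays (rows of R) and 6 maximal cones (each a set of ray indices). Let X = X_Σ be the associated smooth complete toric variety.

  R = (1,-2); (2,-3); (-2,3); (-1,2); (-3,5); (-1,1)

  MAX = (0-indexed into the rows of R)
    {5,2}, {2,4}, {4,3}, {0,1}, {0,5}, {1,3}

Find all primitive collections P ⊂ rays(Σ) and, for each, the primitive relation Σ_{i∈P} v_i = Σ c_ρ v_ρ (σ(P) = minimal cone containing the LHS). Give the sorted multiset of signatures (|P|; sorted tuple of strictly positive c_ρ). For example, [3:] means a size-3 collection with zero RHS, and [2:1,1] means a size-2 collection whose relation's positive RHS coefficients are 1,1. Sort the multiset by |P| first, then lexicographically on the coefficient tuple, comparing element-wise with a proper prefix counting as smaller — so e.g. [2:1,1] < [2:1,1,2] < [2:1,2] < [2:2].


The 9 primitive collections of Σ (r=6, n=2):

  P = {0,3}:  v_{0} + v_{3} = 0 — sig = [2:]
  P = {1,2}:  v_{1} + v_{2} = 0 — sig = [2:]
  P = {0,2}:  v_{0} + v_{2} = v_{5} — sig = [2:1]
  P = {0,4}:  v_{0} + v_{4} = v_{2} — sig = [2:1]
  P = {1,4}:  v_{1} + v_{4} = v_{3} — sig = [2:1]
  P = {1,5}:  v_{1} + v_{5} = v_{0} — sig = [2:1]
  P = {2,3}:  v_{2} + v_{3} = v_{4} — sig = [2:1]
  P = {3,5}:  v_{3} + v_{5} = v_{2} — sig = [2:1]
  P = {4,5}:  v_{4} + v_{5} = 2·v_{2} — sig = [2:2]

Sorted signature multiset PRS(X):
{ [2:] ×2,  [2:1] ×6,  [2:2] }


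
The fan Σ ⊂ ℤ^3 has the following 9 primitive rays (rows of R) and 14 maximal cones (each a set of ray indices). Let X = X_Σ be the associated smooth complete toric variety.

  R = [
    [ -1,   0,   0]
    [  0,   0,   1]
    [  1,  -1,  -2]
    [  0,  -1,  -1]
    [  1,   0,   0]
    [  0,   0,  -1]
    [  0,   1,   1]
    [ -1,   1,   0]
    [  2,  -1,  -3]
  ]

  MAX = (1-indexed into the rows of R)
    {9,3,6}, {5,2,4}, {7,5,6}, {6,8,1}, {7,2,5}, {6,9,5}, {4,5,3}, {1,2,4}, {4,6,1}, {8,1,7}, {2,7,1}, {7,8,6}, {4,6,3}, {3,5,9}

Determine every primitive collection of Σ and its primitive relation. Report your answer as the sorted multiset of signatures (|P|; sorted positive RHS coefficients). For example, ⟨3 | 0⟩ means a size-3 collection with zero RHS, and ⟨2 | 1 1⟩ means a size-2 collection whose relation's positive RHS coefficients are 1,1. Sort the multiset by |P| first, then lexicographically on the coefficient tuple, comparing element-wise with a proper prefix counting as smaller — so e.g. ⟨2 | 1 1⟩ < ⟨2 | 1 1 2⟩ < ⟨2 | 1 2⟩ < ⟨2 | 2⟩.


18 collections generate NE(X_Σ); each relation:

  {1,5}:  v_{1} + v_{5} = 0 — sig = ⟨2 | 0⟩
  {2,6}:  v_{2} + v_{6} = 0 — sig = ⟨2 | 0⟩
  {4,7}:  v_{4} + v_{7} = 0 — sig = ⟨2 | 0⟩
  {1,3}:  v_{1} + v_{3} = v_{4} + v_{6} — sig = ⟨2 | 1 1⟩
  {1,9}:  v_{1} + v_{9} = v_{3} + v_{6} — sig = ⟨2 | 1 1⟩
  {2,3}:  v_{2} + v_{3} = v_{4} + v_{5} — sig = ⟨2 | 1 1⟩
  {2,8}:  v_{2} + v_{8} = v_{1} + v_{7} — sig = ⟨2 | 1 1⟩
  {2,9}:  v_{2} + v_{9} = v_{3} + v_{5} — sig = ⟨2 | 1 1⟩
  {3,7}:  v_{3} + v_{7} = v_{5} + v_{6} — sig = ⟨2 | 1 1⟩
  {4,8}:  v_{4} + v_{8} = v_{1} + v_{6} — sig = ⟨2 | 1 1⟩
  {5,8}:  v_{5} + v_{8} = v_{6} + v_{7} — sig = ⟨2 | 1 1⟩
  {8,9}:  v_{8} + v_{9} = v_{5} + 3·v_{6} — sig = ⟨2 | 1 3⟩
  {3,8}:  v_{3} + v_{8} = 2·v_{6} — sig = ⟨2 | 2⟩
  {4,9}:  v_{4} + v_{9} = 2·v_{3} — sig = ⟨2 | 2⟩
  {7,9}:  v_{7} + v_{9} = 2·v_{5} + 2·v_{6} — sig = ⟨2 | 2 2⟩
  {1,6,7}:  v_{1} + v_{6} + v_{7} = v_{8} — sig = ⟨3 | 1⟩
  {3,5,6}:  v_{3} + v_{5} + v_{6} = v_{9} — sig = ⟨3 | 1⟩
  {4,5,6}:  v_{4} + v_{5} + v_{6} = v_{3} — sig = ⟨3 | 1⟩

Hence PRS(X_Σ) =
{ ⟨2 | 0⟩ ×3,  ⟨2 | 1 1⟩ ×8,  ⟨2 | 1 3⟩,  ⟨2 | 2⟩ ×2,  ⟨2 | 2 2⟩,  ⟨3 | 1⟩ ×3 }


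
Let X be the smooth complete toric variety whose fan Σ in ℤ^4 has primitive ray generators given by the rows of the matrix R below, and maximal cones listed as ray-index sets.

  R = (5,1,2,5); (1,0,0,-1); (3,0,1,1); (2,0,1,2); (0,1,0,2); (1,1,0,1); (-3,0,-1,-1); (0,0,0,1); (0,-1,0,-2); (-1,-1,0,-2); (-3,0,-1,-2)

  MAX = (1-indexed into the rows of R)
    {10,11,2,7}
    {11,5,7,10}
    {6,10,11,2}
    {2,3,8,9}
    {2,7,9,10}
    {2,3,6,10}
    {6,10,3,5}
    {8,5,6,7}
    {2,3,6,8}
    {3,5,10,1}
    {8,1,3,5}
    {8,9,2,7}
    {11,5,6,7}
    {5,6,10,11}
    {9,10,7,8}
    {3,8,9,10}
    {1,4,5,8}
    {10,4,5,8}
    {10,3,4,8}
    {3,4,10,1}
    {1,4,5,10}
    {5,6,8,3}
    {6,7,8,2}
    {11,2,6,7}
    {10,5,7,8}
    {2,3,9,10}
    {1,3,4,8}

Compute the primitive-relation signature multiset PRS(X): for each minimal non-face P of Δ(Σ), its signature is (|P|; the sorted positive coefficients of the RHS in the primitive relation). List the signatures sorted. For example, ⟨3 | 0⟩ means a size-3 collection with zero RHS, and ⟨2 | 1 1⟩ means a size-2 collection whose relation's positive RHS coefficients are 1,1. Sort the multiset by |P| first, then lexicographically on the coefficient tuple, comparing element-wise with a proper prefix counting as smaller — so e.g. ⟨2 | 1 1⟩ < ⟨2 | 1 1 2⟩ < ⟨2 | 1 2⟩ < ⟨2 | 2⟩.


23 minimal non-faces of Δ(Σ) (on 11 rays):

  P={3,7}:  v_{3} + v_{7} = 0  ⇒ sig = ⟨2 | 0⟩
  P={5,9}:  v_{5} + v_{9} = 0  ⇒ sig = ⟨2 | 0⟩
  P={2,4}:  v_{2} + v_{4} = v_{3}  ⇒ sig = ⟨2 | 1⟩
  P={2,5}:  v_{2} + v_{5} = v_{6}  ⇒ sig = ⟨2 | 1⟩
  P={6,9}:  v_{6} + v_{9} = v_{2}  ⇒ sig = ⟨2 | 1⟩
  P={8,11}:  v_{8} + v_{11} = v_{7}  ⇒ sig = ⟨2 | 1⟩
  P={1,7}:  v_{1} + v_{7} = v_{4} + v_{5}  ⇒ sig = ⟨2 | 1 1⟩
  P={1,9}:  v_{1} + v_{9} = v_{3} + v_{4}  ⇒ sig = ⟨2 | 1 1⟩
  P={3,11}:  v_{3} + v_{11} = v_{6} + v_{10}  ⇒ sig = ⟨2 | 1 1⟩
  P={4,6}:  v_{4} + v_{6} = v_{3} + v_{5}  ⇒ sig = ⟨2 | 1 1⟩
  P={4,11}:  v_{4} + v_{11} = v_{5} + v_{10}  ⇒ sig = ⟨2 | 1 1⟩
  P={4,7}:  v_{4} + v_{7} = v_{5} + v_{8} + v_{10}  ⇒ sig = ⟨2 | 1 1 1⟩
  P={4,9}:  v_{4} + v_{9} = v_{3} + v_{8} + v_{10}  ⇒ sig = ⟨2 | 1 1 1⟩
  P={9,11}:  v_{9} + v_{11} = v_{2} + v_{7} + v_{10}  ⇒ sig = ⟨2 | 1 1 1⟩
  P={1,11}:  v_{1} + v_{11} = v_{3} + 2·v_{5} + v_{10}  ⇒ sig = ⟨2 | 1 1 2⟩
  P={1,2}:  v_{1} + v_{2} = 2·v_{3} + v_{5}  ⇒ sig = ⟨2 | 1 2⟩
  P={1,6}:  v_{1} + v_{6} = 2·v_{3} + 2·v_{5}  ⇒ sig = ⟨2 | 2 2⟩
  P={6,8,10}:  v_{6} + v_{8} + v_{10} = 0  ⇒ sig = ⟨3 | 0⟩
  P={2,8,10}:  v_{2} + v_{8} + v_{10} = v_{9}  ⇒ sig = ⟨3 | 1⟩
  P={3,4,5}:  v_{3} + v_{4} + v_{5} = v_{1}  ⇒ sig = ⟨3 | 1⟩
  P={6,7,10}:  v_{6} + v_{7} + v_{10} = v_{11}  ⇒ sig = ⟨3 | 1⟩
  P={1,8,10}:  v_{1} + v_{8} + v_{10} = 2·v_{4}  ⇒ sig = ⟨3 | 2⟩
  P={3,5,8,10}:  v_{3} + v_{5} + v_{8} + v_{10} = v_{4}  ⇒ sig = ⟨4 | 1⟩

Signatures (|P|; sorted positive RHS coefficients), sorted:
    ⟨2 | 0⟩
    ⟨2 | 0⟩
    ⟨2 | 1⟩
    ⟨2 | 1⟩
    ⟨2 | 1⟩
    ⟨2 | 1⟩
    ⟨2 | 1 1⟩
    ⟨2 | 1 1⟩
    ⟨2 | 1 1⟩
    ⟨2 | 1 1⟩
    ⟨2 | 1 1⟩
    ⟨2 | 1 1 1⟩
    ⟨2 | 1 1 1⟩
    ⟨2 | 1 1 1⟩
    ⟨2 | 1 1 2⟩
    ⟨2 | 1 2⟩
    ⟨2 | 2 2⟩
    ⟨3 | 0⟩
    ⟨3 | 1⟩
    ⟨3 | 1⟩
    ⟨3 | 1⟩
    ⟨3 | 2⟩
    ⟨4 | 1⟩


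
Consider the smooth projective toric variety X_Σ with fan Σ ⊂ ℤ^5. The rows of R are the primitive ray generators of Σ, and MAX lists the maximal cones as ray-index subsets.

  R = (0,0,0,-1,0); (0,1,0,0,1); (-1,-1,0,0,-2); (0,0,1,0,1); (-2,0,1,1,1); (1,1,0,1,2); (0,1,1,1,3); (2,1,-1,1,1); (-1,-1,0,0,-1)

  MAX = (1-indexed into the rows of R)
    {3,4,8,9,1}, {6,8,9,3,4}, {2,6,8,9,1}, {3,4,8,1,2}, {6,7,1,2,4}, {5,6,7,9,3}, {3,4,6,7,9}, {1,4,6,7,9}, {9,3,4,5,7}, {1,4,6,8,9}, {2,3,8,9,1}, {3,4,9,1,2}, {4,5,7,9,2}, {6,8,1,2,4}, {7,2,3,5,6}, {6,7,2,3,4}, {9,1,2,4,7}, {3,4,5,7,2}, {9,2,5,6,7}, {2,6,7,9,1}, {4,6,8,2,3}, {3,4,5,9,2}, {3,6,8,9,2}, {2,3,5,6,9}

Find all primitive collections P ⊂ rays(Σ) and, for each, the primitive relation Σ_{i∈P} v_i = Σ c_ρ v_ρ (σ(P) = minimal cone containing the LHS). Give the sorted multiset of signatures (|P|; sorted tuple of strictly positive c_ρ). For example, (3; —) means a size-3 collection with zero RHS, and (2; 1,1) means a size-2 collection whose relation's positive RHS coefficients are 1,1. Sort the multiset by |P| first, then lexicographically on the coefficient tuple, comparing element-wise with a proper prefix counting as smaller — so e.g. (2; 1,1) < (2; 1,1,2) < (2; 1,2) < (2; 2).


9 collections generate NE(X_Σ); each relation:

  P = {5,8}:  v_{5} + v_{8} = v_{2} + v_{3} + 2·v_{6} + v_{9}  ⟹  sig = (2; 1,1,1,2)
  P = {1,5}:  v_{1} + v_{5} = 2·v_{2} + v_{4} + 2·v_{9}  ⟹  sig = (2; 1,2,2)
  P = {7,8}:  v_{7} + v_{8} = 2·v_{6}  ⟹  sig = (2; 2)
  P = {1,3,6}:  v_{1} + v_{3} + v_{6} = 0  ⟹  sig = (3; —)
  P = {1,3,7}:  v_{1} + v_{3} + v_{7} = v_{2} + v_{4} + v_{9}  ⟹  sig = (3; 1,1,1)
  P = {4,5,6}:  v_{4} + v_{5} + v_{6} = v_{3} + 2·v_{7}  ⟹  sig = (3; 1,2)
  P = {2,3,7,9}:  v_{2} + v_{3} + v_{7} + v_{9} = v_{5}  ⟹  sig = (4; 1)
  P = {2,4,6,9}:  v_{2} + v_{4} + v_{6} + v_{9} = v_{7}  ⟹  sig = (4; 1)
  P = {2,4,8,9}:  v_{2} + v_{4} + v_{8} + v_{9} = v_{6}  ⟹  sig = (4; 1)

Signatures (|P|; sorted positive RHS coefficients), sorted:
    (2; 1,1,1,2)
    (2; 1,2,2)
    (2; 2)
    (3; —)
    (3; 1,1,1)
    (3; 1,2)
    (4; 1)
    (4; 1)
    (4; 1)


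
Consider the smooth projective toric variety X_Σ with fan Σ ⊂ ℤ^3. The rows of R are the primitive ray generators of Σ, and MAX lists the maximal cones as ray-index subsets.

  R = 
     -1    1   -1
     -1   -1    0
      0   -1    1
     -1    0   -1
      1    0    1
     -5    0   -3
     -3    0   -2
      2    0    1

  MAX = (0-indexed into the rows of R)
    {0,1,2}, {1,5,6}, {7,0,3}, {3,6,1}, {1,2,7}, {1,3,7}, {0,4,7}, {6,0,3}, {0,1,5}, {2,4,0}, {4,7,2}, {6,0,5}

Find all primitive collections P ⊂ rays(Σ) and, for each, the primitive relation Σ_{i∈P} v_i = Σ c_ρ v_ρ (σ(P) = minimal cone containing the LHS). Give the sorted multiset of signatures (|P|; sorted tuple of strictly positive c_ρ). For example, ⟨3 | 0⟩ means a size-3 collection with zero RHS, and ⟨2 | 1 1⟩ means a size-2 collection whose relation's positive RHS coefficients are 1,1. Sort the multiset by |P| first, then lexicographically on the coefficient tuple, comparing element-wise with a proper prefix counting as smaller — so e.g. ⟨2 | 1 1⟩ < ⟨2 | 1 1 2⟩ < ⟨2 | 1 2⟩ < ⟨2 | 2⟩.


|primitive collections| = 14. Relations:

  {3,4}:  v_{3} + v_{4} = 0 ; sig = ⟨2 | 0⟩
  {1,4}:  v_{1} + v_{4} = v_{2} ; sig = ⟨2 | 1⟩
  {2,3}:  v_{2} + v_{3} = v_{1} ; sig = ⟨2 | 1⟩
  {5,7}:  v_{5} + v_{7} = v_{6} ; sig = ⟨2 | 1⟩
  {6,7}:  v_{6} + v_{7} = v_{3} ; sig = ⟨2 | 1⟩
  {4,6}:  v_{4} + v_{6} = v_{0} + v_{1} ; sig = ⟨2 | 1 1⟩
  {2,6}:  v_{2} + v_{6} = v_{0} + 2·v_{1} ; sig = ⟨2 | 1 2⟩
  {3,5}:  v_{3} + v_{5} = 2·v_{6} ; sig = ⟨2 | 2⟩
  {4,5}:  v_{4} + v_{5} = 2·v_{0} + 2·v_{1} ; sig = ⟨2 | 2 2⟩
  {2,5}:  v_{2} + v_{5} = 2·v_{0} + 3·v_{1} ; sig = ⟨2 | 2 3⟩
  {0,1,7}:  v_{0} + v_{1} + v_{7} = 0 ; sig = ⟨3 | 0⟩
  {0,1,3}:  v_{0} + v_{1} + v_{3} = v_{6} ; sig = ⟨3 | 1⟩
  {0,1,6}:  v_{0} + v_{1} + v_{6} = v_{5} ; sig = ⟨3 | 1⟩
  {0,2,7}:  v_{0} + v_{2} + v_{7} = v_{4} ; sig = ⟨3 | 1⟩

Signatures (|P|; sorted positive RHS coefficients), sorted:
{ ⟨2 | 0⟩,  ⟨2 | 1⟩ ×4,  ⟨2 | 1 1⟩,  ⟨2 | 1 2⟩,  ⟨2 | 2⟩,  ⟨2 | 2 2⟩,  ⟨2 | 2 3⟩,  ⟨3 | 0⟩,  ⟨3 | 1⟩ ×3 }


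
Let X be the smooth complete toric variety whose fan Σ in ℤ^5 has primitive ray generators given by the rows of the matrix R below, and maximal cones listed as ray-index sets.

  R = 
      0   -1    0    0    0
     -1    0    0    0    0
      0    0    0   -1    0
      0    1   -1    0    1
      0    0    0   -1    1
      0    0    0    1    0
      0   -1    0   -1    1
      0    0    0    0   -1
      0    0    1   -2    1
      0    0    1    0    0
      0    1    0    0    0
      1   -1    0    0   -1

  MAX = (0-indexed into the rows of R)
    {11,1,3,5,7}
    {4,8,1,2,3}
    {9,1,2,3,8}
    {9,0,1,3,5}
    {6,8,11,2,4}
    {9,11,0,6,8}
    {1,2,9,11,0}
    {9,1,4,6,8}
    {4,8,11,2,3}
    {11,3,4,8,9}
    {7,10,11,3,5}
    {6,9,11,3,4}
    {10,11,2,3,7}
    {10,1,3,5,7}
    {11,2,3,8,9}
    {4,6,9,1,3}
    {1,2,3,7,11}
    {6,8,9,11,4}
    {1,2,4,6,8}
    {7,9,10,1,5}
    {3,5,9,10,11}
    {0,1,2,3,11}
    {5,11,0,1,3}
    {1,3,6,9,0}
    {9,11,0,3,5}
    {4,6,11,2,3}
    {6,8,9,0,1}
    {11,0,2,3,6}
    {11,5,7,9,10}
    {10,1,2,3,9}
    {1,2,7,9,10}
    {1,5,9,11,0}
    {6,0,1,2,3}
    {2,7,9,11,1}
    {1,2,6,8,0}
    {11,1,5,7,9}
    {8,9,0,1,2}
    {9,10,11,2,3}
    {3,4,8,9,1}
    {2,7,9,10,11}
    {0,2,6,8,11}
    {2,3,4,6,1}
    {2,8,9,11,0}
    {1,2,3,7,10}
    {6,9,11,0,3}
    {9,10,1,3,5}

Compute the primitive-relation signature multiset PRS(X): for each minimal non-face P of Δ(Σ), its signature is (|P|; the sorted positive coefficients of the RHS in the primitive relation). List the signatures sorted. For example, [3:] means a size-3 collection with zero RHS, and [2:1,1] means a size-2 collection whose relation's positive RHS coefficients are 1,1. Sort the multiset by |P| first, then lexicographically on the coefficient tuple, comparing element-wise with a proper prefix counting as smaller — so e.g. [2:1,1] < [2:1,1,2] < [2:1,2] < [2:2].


The 24 primitive collections of Σ (r=12, n=5):

  {0,10}:  v_{0} + v_{10} = 0  ⇒ sig = [2:]
  {2,5}:  v_{2} + v_{5} = 0  ⇒ sig = [2:]
  {0,4}:  v_{0} + v_{4} = v_{6}  ⇒ sig = [2:1]
  {4,7}:  v_{4} + v_{7} = v_{2}  ⇒ sig = [2:1]
  {6,10}:  v_{6} + v_{10} = v_{4}  ⇒ sig = [2:1]
  {0,7}:  v_{0} + v_{7} = v_{1} + v_{11}  ⇒ sig = [2:1,1]
  {5,8}:  v_{5} + v_{8} = v_{4} + v_{9}  ⇒ sig = [2:1,1]
  {6,7}:  v_{6} + v_{7} = v_{0} + v_{2}  ⇒ sig = [2:1,1]
  {4,5}:  v_{4} + v_{5} = v_{0} + v_{3} + v_{9}  ⇒ sig = [2:1,1,1]
  {4,10}:  v_{4} + v_{10} = v_{2} + v_{3} + v_{9}  ⇒ sig = [2:1,1,1]
  {5,6}:  v_{5} + v_{6} = 2·v_{0} + v_{3} + v_{9}  ⇒ sig = [2:1,1,2]
  {7,8}:  v_{7} + v_{8} = 2·v_{2} + v_{9}  ⇒ sig = [2:1,2]
  {8,10}:  v_{8} + v_{10} = 2·v_{2} + v_{3} + 2·v_{9}  ⇒ sig = [2:1,2,2]
  {1,10,11}:  v_{1} + v_{10} + v_{11} = v_{7}  ⇒ sig = [3:1]
  {2,4,9}:  v_{2} + v_{4} + v_{9} = v_{8}  ⇒ sig = [3:1]
  {3,7,9}:  v_{3} + v_{7} + v_{9} = v_{10}  ⇒ sig = [3:1]
  {1,4,11}:  v_{1} + v_{4} + v_{11} = v_{0} + v_{2}  ⇒ sig = [3:1,1]
  {2,6,9}:  v_{2} + v_{6} + v_{9} = v_{0} + v_{8}  ⇒ sig = [3:1,1]
  {1,8,11}:  v_{1} + v_{8} + v_{11} = v_{0} + 2·v_{2} + v_{9}  ⇒ sig = [3:1,1,2]
  {1,6,11}:  v_{1} + v_{6} + v_{11} = 2·v_{0} + v_{2}  ⇒ sig = [3:1,2]
  {0,3,8}:  v_{0} + v_{3} + v_{8} = 2·v_{4}  ⇒ sig = [3:2]
  {3,6,8}:  v_{3} + v_{6} + v_{8} = 3·v_{4}  ⇒ sig = [3:3]
  {1,3,9,11}:  v_{1} + v_{3} + v_{9} + v_{11} = 0  ⇒ sig = [4:]
  {0,2,3,9}:  v_{0} + v_{2} + v_{3} + v_{9} = v_{4}  ⇒ sig = [4:1]

Signatures (|P|; sorted positive RHS coefficients), sorted:
    [2:]
    [2:]
    [2:1]
    [2:1]
    [2:1]
    [2:1,1]
    [2:1,1]
    [2:1,1]
    [2:1,1,1]
    [2:1,1,1]
    [2:1,1,2]
    [2:1,2]
    [2:1,2,2]
    [3:1]
    [3:1]
    [3:1]
    [3:1,1]
    [3:1,1]
    [3:1,1,2]
    [3:1,2]
    [3:2]
    [3:3]
    [4:]
    [4:1]


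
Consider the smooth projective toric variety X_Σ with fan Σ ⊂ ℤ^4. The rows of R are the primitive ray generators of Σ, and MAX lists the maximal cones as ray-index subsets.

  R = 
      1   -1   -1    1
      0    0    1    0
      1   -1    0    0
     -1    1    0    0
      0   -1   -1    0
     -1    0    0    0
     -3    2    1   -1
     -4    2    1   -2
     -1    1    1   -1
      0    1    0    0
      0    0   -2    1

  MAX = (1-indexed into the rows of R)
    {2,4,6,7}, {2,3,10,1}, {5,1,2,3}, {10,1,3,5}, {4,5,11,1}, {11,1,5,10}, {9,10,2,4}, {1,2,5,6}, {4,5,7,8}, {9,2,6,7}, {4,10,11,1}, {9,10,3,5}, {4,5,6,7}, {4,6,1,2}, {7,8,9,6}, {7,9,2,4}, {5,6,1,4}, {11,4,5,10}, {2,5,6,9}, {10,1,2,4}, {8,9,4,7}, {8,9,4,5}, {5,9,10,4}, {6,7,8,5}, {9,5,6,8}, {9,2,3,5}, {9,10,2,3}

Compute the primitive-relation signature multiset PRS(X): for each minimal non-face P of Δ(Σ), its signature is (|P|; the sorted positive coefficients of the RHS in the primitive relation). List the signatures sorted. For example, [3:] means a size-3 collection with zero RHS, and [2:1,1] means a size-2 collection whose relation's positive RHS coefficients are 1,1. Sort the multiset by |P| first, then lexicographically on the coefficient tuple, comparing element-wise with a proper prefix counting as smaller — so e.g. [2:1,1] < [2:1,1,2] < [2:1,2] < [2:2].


|primitive collections| = 24. Relations:

  P={1,9}:  v_{1} + v_{9} = 0  so sig = [2:]
  P={3,4}:  v_{3} + v_{4} = 0  so sig = [2:]
  P={6,10}:  v_{6} + v_{10} = v_{4}  so sig = [2:1]
  P={1,7}:  v_{1} + v_{7} = v_{4} + v_{6}  so sig = [2:1,1]
  P={1,8}:  v_{1} + v_{8} = v_{5} + v_{7}  so sig = [2:1,1]
  P={2,11}:  v_{2} + v_{11} = v_{1} + v_{4}  so sig = [2:1,1]
  P={3,6}:  v_{3} + v_{6} = v_{2} + v_{5}  so sig = [2:1,1]
  P={3,7}:  v_{3} + v_{7} = v_{6} + v_{9}  so sig = [2:1,1]
  P={3,11}:  v_{3} + v_{11} = v_{1} + v_{5} + v_{10}  so sig = [2:1,1,1]
  P={9,11}:  v_{9} + v_{11} = v_{4} + v_{5} + v_{10}  so sig = [2:1,1,1]
  P={3,8}:  v_{3} + v_{8} = v_{5} + v_{6} + 2·v_{9}  so sig = [2:1,1,2]
  P={6,11}:  v_{6} + v_{11} = v_{1} + 2·v_{4} + v_{5}  so sig = [2:1,1,2]
  P={7,10}:  v_{7} + v_{10} = 2·v_{4} + v_{9}  so sig = [2:1,2]
  P={8,10}:  v_{8} + v_{10} = 2·v_{4} + v_{5} + 2·v_{9}  so sig = [2:1,2,2]
  P={8,11}:  v_{8} + v_{11} = 3·v_{4} + 2·v_{5} + v_{9}  so sig = [2:1,2,3]
  P={7,11}:  v_{7} + v_{11} = 3·v_{4} + v_{5}  so sig = [2:1,3]
  P={2,8}:  v_{2} + v_{8} = 2·v_{6} + 2·v_{9}  so sig = [2:2,2]
  P={2,5,10}:  v_{2} + v_{5} + v_{10} = 0  so sig = [3:]
  P={2,4,5}:  v_{2} + v_{4} + v_{5} = v_{6}  so sig = [3:1]
  P={4,6,9}:  v_{4} + v_{6} + v_{9} = v_{7}  so sig = [3:1]
  P={5,7,9}:  v_{5} + v_{7} + v_{9} = v_{8}  so sig = [3:1]
  P={2,5,7}:  v_{2} + v_{5} + v_{7} = 2·v_{6} + v_{9}  so sig = [3:1,2]
  P={4,6,8}:  v_{4} + v_{6} + v_{8} = v_{5} + 2·v_{7}  so sig = [3:1,2]
  P={1,4,5,10}:  v_{1} + v_{4} + v_{5} + v_{10} = v_{11}  so sig = [4:1]

Signatures (|P|; sorted positive RHS coefficients), sorted:
    [2:]
    [2:]
    [2:1]
    [2:1,1]
    [2:1,1]
    [2:1,1]
    [2:1,1]
    [2:1,1]
    [2:1,1,1]
    [2:1,1,1]
    [2:1,1,2]
    [2:1,1,2]
    [2:1,2]
    [2:1,2,2]
    [2:1,2,3]
    [2:1,3]
    [2:2,2]
    [3:]
    [3:1]
    [3:1]
    [3:1]
    [3:1,2]
    [3:1,2]
    [4:1]


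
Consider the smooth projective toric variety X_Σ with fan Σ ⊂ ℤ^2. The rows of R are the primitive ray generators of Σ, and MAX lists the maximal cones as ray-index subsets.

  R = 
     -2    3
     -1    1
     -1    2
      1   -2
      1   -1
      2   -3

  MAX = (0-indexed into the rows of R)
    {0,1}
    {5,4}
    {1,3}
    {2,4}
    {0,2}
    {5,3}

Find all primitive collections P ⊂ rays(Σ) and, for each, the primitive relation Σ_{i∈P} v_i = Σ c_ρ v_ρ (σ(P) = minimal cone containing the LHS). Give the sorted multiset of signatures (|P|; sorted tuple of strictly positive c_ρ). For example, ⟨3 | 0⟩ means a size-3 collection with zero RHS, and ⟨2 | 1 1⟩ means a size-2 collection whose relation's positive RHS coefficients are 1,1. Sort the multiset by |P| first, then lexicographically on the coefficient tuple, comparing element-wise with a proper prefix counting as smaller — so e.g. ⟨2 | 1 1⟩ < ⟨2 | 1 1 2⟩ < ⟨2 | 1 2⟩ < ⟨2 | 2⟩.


9 minimal non-faces of Δ(Σ) (on 6 rays):

  {0,5}:  v_{0} + v_{5} = 0 ; sig = ⟨2 | 0⟩
  {1,4}:  v_{1} + v_{4} = 0 ; sig = ⟨2 | 0⟩
  {2,3}:  v_{2} + v_{3} = 0 ; sig = ⟨2 | 0⟩
  {0,3}:  v_{0} + v_{3} = v_{1} ; sig = ⟨2 | 1⟩
  {0,4}:  v_{0} + v_{4} = v_{2} ; sig = ⟨2 | 1⟩
  {1,2}:  v_{1} + v_{2} = v_{0} ; sig = ⟨2 | 1⟩
  {1,5}:  v_{1} + v_{5} = v_{3} ; sig = ⟨2 | 1⟩
  {2,5}:  v_{2} + v_{5} = v_{4} ; sig = ⟨2 | 1⟩
  {3,4}:  v_{3} + v_{4} = v_{5} ; sig = ⟨2 | 1⟩

Hence PRS(X_Σ) =
{ ⟨2 | 0⟩ ×3,  ⟨2 | 1⟩ ×6 }
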